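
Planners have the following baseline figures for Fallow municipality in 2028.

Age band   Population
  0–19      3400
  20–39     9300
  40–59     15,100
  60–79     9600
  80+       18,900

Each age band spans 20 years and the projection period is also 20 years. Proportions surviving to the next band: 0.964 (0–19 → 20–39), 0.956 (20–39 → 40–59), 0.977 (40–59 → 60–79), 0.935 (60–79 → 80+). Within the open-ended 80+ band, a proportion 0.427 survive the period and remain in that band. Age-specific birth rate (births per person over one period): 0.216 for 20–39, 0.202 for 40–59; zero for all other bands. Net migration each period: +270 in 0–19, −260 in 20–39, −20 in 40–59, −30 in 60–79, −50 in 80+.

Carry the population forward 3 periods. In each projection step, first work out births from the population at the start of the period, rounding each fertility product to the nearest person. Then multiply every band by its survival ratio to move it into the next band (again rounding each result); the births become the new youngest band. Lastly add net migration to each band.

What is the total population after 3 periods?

28650

(Groups numbered youngest = 1 to oldest = 5.)
[period 1]
Births: 9300 × 0.216 = 2009, 15100 × 0.202 = 3050 → 5059
Group 2: 3400 × 0.964 = 3278
Group 3: 9300 × 0.956 = 8891
Group 4: 15100 × 0.977 = 14753
Group 5: 9600 × 0.935 + 18900 × 0.427 = 8976 + 8070 = 17046
Net migration: Group 1 + 270 → 5329; Group 2 − 260 → 3018; Group 3 − 20 → 8871; Group 4 − 30 → 14723; Group 5 − 50 → 16996
→ [5329, 3018, 8871, 14723, 16996]
[period 2]
Births: 3018 × 0.216 = 652, 8871 × 0.202 = 1792 → 2444
Group 2: 5329 × 0.964 = 5137
Group 3: 3018 × 0.956 = 2885
Group 4: 8871 × 0.977 = 8667
Group 5: 14723 × 0.935 + 16996 × 0.427 = 13766 + 7257 = 21023
Net migration: Group 1 + 270 → 2714; Group 2 − 260 → 4877; Group 3 − 20 → 2865; Group 4 − 30 → 8637; Group 5 − 50 → 20973
→ [2714, 4877, 2865, 8637, 20973]
[period 3]
Births: 4877 × 0.216 = 1053, 2865 × 0.202 = 579 → 1632
Group 2: 2714 × 0.964 = 2616
Group 3: 4877 × 0.956 = 4662
Group 4: 2865 × 0.977 = 2799
Group 5: 8637 × 0.935 + 20973 × 0.427 = 8076 + 8955 = 17031
Net migration: Group 1 + 270 → 1902; Group 2 − 260 → 2356; Group 3 − 20 → 4642; Group 4 − 30 → 2769; Group 5 − 50 → 16981
→ [1902, 2356, 4642, 2769, 16981]
Total after period 3: 1902 + 2356 + 4642 + 2769 + 16981 = 28650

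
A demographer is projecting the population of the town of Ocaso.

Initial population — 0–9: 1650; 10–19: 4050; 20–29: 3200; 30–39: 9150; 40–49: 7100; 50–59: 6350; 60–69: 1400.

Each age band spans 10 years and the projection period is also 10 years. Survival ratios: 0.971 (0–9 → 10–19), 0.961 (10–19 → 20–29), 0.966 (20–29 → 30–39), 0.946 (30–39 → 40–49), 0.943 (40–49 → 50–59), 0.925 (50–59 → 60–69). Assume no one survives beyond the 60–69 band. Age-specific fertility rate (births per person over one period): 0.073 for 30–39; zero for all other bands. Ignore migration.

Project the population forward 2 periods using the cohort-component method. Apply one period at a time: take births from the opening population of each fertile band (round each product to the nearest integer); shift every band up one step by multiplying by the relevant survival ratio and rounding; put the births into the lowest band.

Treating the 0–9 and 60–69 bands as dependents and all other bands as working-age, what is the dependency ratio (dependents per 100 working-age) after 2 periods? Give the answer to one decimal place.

(Bands numbered youngest = 1 to oldest = 7.)
Period 1.
Births: 9150 × 0.073 = 668
Band 2: 1650 × 0.971 = 1602
Band 3: 4050 × 0.961 = 3892
Band 4: 3200 × 0.966 = 3091
Band 5: 9150 × 0.946 = 8656
Band 6: 7100 × 0.943 = 6695
Band 7: 6350 × 0.925 = 5874
→ [668, 1602, 3892, 3091, 8656, 6695, 5874]
Period 2.
Births: 3091 × 0.073 = 226
Band 2: 668 × 0.971 = 649
Band 3: 1602 × 0.961 = 1540
Band 4: 3892 × 0.966 = 3760
Band 5: 3091 × 0.946 = 2924
Band 6: 8656 × 0.943 = 8163
Band 7: 6695 × 0.925 = 6193
→ [226, 649, 1540, 3760, 2924, 8163, 6193]
Dependents (band 0–9 + band 60–69) = 226 + 6193 = 6419; working-age = 17036; ratio = 6419/17036 × 100 = 37.7

37.7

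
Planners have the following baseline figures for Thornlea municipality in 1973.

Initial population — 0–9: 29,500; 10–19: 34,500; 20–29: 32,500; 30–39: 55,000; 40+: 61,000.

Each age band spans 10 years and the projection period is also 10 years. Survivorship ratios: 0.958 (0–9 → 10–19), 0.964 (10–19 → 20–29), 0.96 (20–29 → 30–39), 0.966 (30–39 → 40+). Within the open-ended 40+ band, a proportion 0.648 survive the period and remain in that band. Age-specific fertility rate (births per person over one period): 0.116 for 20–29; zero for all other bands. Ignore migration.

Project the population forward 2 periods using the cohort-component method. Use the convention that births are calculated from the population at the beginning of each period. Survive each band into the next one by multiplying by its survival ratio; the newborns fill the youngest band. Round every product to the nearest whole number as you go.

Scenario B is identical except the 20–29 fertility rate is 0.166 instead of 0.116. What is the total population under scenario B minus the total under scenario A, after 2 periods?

3219

Numbering the groups 1..5 from youngest to oldest:
Period 1.
Births: 32500 * 0.116 = 3770
Group 2: 29500 * 0.958 = 28261
Group 3: 34500 * 0.964 = 33258
Group 4: 32500 * 0.96 = 31200
Group 5: 55000 * 0.966 + 61000 * 0.648 = 53130 + 39528 = 92658
Population now: 0–9=3770, 10–19=28261, 20–29=33258, 30–39=31200, 40+=92658
Period 2.
Births: 33258 * 0.116 = 3858
Group 2: 3770 * 0.958 = 3612
Group 3: 28261 * 0.964 = 27244
Group 4: 33258 * 0.96 = 31928
Group 5: 31200 * 0.966 + 92658 * 0.648 = 30139 + 60042 = 90181
Population now: 0–9=3858, 10–19=3612, 20–29=27244, 30–39=31928, 40+=90181
Scenario A total after 2 periods: 156823
Scenario B projection —
Period 1.
Births: 32500 * 0.166 = 5395
Group 2: 29500 * 0.958 = 28261
Group 3: 34500 * 0.964 = 33258
Group 4: 32500 * 0.96 = 31200
Group 5: 55000 * 0.966 + 61000 * 0.648 = 53130 + 39528 = 92658
Population now: 0–9=5395, 10–19=28261, 20–29=33258, 30–39=31200, 40+=92658
Period 2.
Births: 33258 * 0.166 = 5521
Group 2: 5395 * 0.958 = 5168
Group 3: 28261 * 0.964 = 27244
Group 4: 33258 * 0.96 = 31928
Group 5: 31200 * 0.966 + 92658 * 0.648 = 30139 + 60042 = 90181
Population now: 0–9=5521, 10–19=5168, 20–29=27244, 30–39=31928, 40+=90181
Scenario B total after 2 periods: 160042
Difference B − A = 160042 − 156823 = 3219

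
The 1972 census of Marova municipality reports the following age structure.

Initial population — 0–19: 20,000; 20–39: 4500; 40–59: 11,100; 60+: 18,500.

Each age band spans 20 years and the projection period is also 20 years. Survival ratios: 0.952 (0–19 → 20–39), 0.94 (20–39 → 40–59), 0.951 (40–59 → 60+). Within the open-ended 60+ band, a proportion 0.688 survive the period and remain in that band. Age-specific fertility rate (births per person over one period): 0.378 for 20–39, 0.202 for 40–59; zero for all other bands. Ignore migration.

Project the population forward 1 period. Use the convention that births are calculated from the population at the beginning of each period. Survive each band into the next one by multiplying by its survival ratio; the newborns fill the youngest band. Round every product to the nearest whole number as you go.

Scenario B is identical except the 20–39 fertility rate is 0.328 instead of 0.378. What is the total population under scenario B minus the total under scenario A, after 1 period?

Let band 1 be 0–19 through band 4 = 60+.
After projecting period 1:
Births: 4500 × 0.378 = 1701 ; 11100 × 0.202 = 2242 → 3943
Band 2: 20000 × 0.952 = 19040
Band 3: 4500 × 0.94 = 4230
Band 4: 11100 × 0.951 + 18500 × 0.688 = 10556 + 12728 = 23284
Giving 3943 / 19040 / 4230 / 23284.
Scenario A total after 1 period: 50497
Scenario B projection —
After projecting period 1:
Births: 4500 × 0.328 = 1476 ; 11100 × 0.202 = 2242 → 3718
Band 2: 20000 × 0.952 = 19040
Band 3: 4500 × 0.94 = 4230
Band 4: 11100 × 0.951 + 18500 × 0.688 = 10556 + 12728 = 23284
Giving 3718 / 19040 / 4230 / 23284.
Scenario B total after 1 period: 50272
Difference B − A = 50272 − 50497 = -225

-225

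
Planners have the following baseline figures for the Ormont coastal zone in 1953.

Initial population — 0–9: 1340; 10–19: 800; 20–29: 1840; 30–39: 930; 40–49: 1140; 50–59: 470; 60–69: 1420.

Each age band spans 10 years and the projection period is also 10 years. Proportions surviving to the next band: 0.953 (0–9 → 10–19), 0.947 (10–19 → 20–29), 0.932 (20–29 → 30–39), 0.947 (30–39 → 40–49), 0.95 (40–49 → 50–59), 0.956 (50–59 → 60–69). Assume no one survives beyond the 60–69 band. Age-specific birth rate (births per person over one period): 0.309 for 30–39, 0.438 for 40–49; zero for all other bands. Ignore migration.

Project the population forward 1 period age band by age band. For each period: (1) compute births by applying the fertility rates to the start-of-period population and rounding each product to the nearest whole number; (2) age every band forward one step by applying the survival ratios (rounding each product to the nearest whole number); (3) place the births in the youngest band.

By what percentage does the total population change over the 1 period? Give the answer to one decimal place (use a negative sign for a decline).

-12.5

[period 1]
Births: 930 * 0.309 = 287, 1140 * 0.438 = 499 → 786
10–19: 1340 * 0.953 = 1277
20–29: 800 * 0.947 = 758
30–39: 1840 * 0.932 = 1715
40–49: 930 * 0.947 = 881
50–59: 1140 * 0.95 = 1083
60–69: 470 * 0.956 = 449
→ [786, 1277, 758, 1715, 881, 1083, 449]
Total: 7940 → 6949; change = -991; percentage change = -12.5%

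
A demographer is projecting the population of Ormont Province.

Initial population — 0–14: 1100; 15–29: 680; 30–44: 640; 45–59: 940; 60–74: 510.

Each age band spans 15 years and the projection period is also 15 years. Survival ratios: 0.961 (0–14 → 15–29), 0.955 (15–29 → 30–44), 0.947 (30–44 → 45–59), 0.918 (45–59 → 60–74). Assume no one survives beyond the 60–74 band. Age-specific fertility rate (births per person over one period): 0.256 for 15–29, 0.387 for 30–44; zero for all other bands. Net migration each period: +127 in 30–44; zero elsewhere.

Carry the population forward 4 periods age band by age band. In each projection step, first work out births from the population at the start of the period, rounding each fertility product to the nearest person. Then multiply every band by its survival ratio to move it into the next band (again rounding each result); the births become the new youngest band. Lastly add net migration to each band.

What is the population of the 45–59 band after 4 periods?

Period 1:
Births: 680 × 0.256 = 174  |  640 × 0.387 = 248 → total 422
15–29: 1100 × 0.961 = 1057
30–44: 680 × 0.955 = 649
45–59: 640 × 0.947 = 606
60–74: 940 × 0.918 = 863
Net migration: 30–44 + 127 → 776
Giving 422 / 1057 / 776 / 606 / 863.
Period 2:
Births: 1057 × 0.256 = 271  |  776 × 0.387 = 300 → total 571
15–29: 422 × 0.961 = 406
30–44: 1057 × 0.955 = 1009
45–59: 776 × 0.947 = 735
60–74: 606 × 0.918 = 556
Net migration: 30–44 + 127 → 1136
Giving 571 / 406 / 1136 / 735 / 556.
Period 3:
Births: 406 × 0.256 = 104  |  1136 × 0.387 = 440 → total 544
15–29: 571 × 0.961 = 549
30–44: 406 × 0.955 = 388
45–59: 1136 × 0.947 = 1076
60–74: 735 × 0.918 = 675
Net migration: 30–44 + 127 → 515
Giving 544 / 549 / 515 / 1076 / 675.
Period 4:
Births: 549 × 0.256 = 141  |  515 × 0.387 = 199 → total 340
15–29: 544 × 0.961 = 523
30–44: 549 × 0.955 = 524
45–59: 515 × 0.947 = 488
60–74: 1076 × 0.918 = 988
Net migration: 30–44 + 127 → 651
Giving 340 / 523 / 651 / 488 / 988.

488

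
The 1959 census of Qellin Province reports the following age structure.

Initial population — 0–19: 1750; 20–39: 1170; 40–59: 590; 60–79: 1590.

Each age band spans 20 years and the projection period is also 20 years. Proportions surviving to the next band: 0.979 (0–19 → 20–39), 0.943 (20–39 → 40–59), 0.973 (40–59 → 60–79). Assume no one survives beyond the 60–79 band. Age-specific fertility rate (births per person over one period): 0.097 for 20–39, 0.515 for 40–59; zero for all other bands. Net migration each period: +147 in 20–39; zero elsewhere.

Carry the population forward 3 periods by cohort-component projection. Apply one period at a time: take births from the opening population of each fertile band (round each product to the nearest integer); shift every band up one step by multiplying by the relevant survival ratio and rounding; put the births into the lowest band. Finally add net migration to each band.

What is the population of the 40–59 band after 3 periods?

523

Call the bands 1 to 4, youngest first.
— Period 1 —
Births: 1170 × 0.097 = 113, 590 × 0.515 = 304 — total 417
Band 2: 1750 × 0.979 = 1713
Band 3: 1170 × 0.943 = 1103
Band 4: 590 × 0.973 = 574
Net migration: Band 2 + 147 → 1860
Giving 417 / 1860 / 1103 / 574.
— Period 2 —
Births: 1860 × 0.097 = 180, 1103 × 0.515 = 568 — total 748
Band 2: 417 × 0.979 = 408
Band 3: 1860 × 0.943 = 1754
Band 4: 1103 × 0.973 = 1073
Net migration: Band 2 + 147 → 555
Giving 748 / 555 / 1754 / 1073.
— Period 3 —
Births: 555 × 0.097 = 54, 1754 × 0.515 = 903 — total 957
Band 2: 748 × 0.979 = 732
Band 3: 555 × 0.943 = 523
Band 4: 1754 × 0.973 = 1707
Net migration: Band 2 + 147 → 879
Giving 957 / 879 / 523 / 1707.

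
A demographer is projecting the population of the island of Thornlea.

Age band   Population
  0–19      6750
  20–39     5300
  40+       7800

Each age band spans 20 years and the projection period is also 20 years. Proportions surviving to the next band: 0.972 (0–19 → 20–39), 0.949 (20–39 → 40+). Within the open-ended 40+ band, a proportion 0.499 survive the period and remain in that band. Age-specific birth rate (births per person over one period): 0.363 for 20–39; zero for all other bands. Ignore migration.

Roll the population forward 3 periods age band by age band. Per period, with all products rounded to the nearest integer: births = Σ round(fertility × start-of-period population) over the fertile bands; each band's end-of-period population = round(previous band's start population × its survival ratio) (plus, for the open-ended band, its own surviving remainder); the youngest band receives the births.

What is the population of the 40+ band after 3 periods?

7103

— Period 1 —
Births: 5300 × 0.363 = 1924
20–39: 6750 × 0.972 = 6561
40+: 5300 × 0.949 + 7800 × 0.499 = 5030 + 3892 = 8922
Population now: 0–19=1924, 20–39=6561, 40+=8922
— Period 2 —
Births: 6561 × 0.363 = 2382
20–39: 1924 × 0.972 = 1870
40+: 6561 × 0.949 + 8922 × 0.499 = 6226 + 4452 = 10678
Population now: 0–19=2382, 20–39=1870, 40+=10678
— Period 3 —
Births: 1870 × 0.363 = 679
20–39: 2382 × 0.972 = 2315
40+: 1870 × 0.949 + 10678 × 0.499 = 1775 + 5328 = 7103
Population now: 0–19=679, 20–39=2315, 40+=7103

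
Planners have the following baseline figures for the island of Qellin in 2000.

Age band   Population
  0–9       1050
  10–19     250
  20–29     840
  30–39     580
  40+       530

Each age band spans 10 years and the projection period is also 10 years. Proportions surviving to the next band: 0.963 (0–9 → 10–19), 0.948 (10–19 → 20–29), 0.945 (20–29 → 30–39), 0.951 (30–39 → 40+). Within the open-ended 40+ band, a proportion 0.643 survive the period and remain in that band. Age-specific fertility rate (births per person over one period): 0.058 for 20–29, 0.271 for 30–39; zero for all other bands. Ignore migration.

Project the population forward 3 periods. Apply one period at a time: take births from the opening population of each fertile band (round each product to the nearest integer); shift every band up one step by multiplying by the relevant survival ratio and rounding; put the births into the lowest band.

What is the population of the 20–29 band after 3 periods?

188

Period 1.
Births: 840 * 0.058 = 49, 580 * 0.271 = 157 → total 206
10–19: 1050 * 0.963 = 1011
20–29: 250 * 0.948 = 237
30–39: 840 * 0.945 = 794
40+: 580 * 0.951 + 530 * 0.643 = 552 + 341 = 893
→ [206, 1011, 237, 794, 893]
Period 2.
Births: 237 * 0.058 = 14, 794 * 0.271 = 215 → total 229
10–19: 206 * 0.963 = 198
20–29: 1011 * 0.948 = 958
30–39: 237 * 0.945 = 224
40+: 794 * 0.951 + 893 * 0.643 = 755 + 574 = 1329
→ [229, 198, 958, 224, 1329]
Period 3.
Births: 958 * 0.058 = 56, 224 * 0.271 = 61 → total 117
10–19: 229 * 0.963 = 221
20–29: 198 * 0.948 = 188
30–39: 958 * 0.945 = 905
40+: 224 * 0.951 + 1329 * 0.643 = 213 + 855 = 1068
→ [117, 221, 188, 905, 1068]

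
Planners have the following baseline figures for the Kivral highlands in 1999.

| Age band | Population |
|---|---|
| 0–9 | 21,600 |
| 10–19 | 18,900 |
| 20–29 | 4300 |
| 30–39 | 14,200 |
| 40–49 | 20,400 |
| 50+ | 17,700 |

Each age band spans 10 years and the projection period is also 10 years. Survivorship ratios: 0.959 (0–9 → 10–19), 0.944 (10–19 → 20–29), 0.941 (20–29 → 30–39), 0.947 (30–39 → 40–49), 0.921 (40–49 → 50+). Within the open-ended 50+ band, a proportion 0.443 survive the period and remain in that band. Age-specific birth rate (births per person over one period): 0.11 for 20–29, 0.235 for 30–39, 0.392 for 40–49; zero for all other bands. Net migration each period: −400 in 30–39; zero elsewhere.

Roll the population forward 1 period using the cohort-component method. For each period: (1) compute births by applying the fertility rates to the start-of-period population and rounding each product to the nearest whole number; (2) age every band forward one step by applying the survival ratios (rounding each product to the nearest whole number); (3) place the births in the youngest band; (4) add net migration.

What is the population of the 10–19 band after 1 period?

Let group 1 be 0–9 through group 6 = 50+.
Period 1.
Births: 4300 × 0.11 = 473, 14200 × 0.235 = 3337, 20400 × 0.392 = 7997 → 11807
Group 2: 21600 × 0.959 = 20714
Group 3: 18900 × 0.944 = 17842
Group 4: 4300 × 0.941 = 4046
Group 5: 14200 × 0.947 = 13447
Group 6: 20400 × 0.921 + 17700 × 0.443 = 18788 + 7841 = 26629
Net migration: Group 4 − 400 → 3646
Giving 11807 / 20714 / 17842 / 3646 / 13447 / 26629.

20714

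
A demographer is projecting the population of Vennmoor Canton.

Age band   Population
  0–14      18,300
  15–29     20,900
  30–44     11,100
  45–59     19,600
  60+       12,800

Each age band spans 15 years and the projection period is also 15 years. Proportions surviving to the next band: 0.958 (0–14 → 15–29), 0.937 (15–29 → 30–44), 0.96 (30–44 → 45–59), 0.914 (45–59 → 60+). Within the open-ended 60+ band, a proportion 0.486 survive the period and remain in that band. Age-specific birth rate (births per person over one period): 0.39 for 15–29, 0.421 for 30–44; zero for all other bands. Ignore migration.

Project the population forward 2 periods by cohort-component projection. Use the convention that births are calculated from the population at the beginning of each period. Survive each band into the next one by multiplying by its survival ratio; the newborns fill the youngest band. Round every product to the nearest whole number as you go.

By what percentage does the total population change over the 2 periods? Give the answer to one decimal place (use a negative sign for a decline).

[period 1]
Births: 20900 × 0.39 = 8151, 11100 × 0.421 = 4673 — total 12824
15–29: 18300 × 0.958 = 17531
30–44: 20900 × 0.937 = 19583
45–59: 11100 × 0.96 = 10656
60+: 19600 × 0.914 + 12800 × 0.486 = 17914 + 6221 = 24135
Giving 12824 / 17531 / 19583 / 10656 / 24135.
[period 2]
Births: 17531 × 0.39 = 6837, 19583 × 0.421 = 8244 — total 15081
15–29: 12824 × 0.958 = 12285
30–44: 17531 × 0.937 = 16427
45–59: 19583 × 0.96 = 18800
60+: 10656 × 0.914 + 24135 × 0.486 = 9740 + 11730 = 21470
Giving 15081 / 12285 / 16427 / 18800 / 21470.
Total: 82700 → 84063; change = 1363; percentage change = 1.6%

1.6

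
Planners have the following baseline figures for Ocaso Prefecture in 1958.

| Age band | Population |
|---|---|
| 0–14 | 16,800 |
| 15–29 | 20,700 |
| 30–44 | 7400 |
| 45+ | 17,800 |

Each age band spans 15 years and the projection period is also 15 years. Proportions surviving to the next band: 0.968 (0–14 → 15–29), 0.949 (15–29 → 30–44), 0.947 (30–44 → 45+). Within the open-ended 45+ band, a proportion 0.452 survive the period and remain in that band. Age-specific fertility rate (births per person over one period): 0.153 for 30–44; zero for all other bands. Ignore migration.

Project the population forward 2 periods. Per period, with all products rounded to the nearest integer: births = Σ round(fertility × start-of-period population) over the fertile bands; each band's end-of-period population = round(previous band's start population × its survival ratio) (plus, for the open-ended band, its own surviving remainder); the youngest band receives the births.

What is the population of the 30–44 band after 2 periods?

Period 1.
Births: 7400 × 0.153 = 1132
15–29: 16800 × 0.968 = 16262
30–44: 20700 × 0.949 = 19644
45+: 7400 × 0.947 + 17800 × 0.452 = 7008 + 8046 = 15054
Giving 1132 / 16262 / 19644 / 15054.
Period 2.
Births: 19644 × 0.153 = 3006
15–29: 1132 × 0.968 = 1096
30–44: 16262 × 0.949 = 15433
45+: 19644 × 0.947 + 15054 × 0.452 = 18603 + 6804 = 25407
Giving 3006 / 1096 / 15433 / 25407.

15433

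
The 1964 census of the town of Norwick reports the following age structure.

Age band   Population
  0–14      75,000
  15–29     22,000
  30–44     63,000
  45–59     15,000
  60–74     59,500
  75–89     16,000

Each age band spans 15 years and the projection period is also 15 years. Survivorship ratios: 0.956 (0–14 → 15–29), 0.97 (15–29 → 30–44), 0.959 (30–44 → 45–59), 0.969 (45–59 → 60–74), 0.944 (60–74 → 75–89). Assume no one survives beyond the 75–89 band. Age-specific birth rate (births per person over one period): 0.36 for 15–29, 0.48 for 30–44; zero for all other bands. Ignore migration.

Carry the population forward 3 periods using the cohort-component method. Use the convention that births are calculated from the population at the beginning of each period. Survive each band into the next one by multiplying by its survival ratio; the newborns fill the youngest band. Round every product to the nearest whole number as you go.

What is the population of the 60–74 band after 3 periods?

19831

Period 1:
Births: 22000 * 0.36 = 7920  |  63000 * 0.48 = 30240 — total 38160
15–29: 75000 * 0.956 = 71700
30–44: 22000 * 0.97 = 21340
45–59: 63000 * 0.959 = 60417
60–74: 15000 * 0.969 = 14535
75–89: 59500 * 0.944 = 56168
End of period: [38160, 71700, 21340, 60417, 14535, 56168]
Period 2:
Births: 71700 * 0.36 = 25812  |  21340 * 0.48 = 10243 — total 36055
15–29: 38160 * 0.956 = 36481
30–44: 71700 * 0.97 = 69549
45–59: 21340 * 0.959 = 20465
60–74: 60417 * 0.969 = 58544
75–89: 14535 * 0.944 = 13721
End of period: [36055, 36481, 69549, 20465, 58544, 13721]
Period 3:
Births: 36481 * 0.36 = 13133  |  69549 * 0.48 = 33384 — total 46517
15–29: 36055 * 0.956 = 34469
30–44: 36481 * 0.97 = 35387
45–59: 69549 * 0.959 = 66697
60–74: 20465 * 0.969 = 19831
75–89: 58544 * 0.944 = 55266
End of period: [46517, 34469, 35387, 66697, 19831, 55266]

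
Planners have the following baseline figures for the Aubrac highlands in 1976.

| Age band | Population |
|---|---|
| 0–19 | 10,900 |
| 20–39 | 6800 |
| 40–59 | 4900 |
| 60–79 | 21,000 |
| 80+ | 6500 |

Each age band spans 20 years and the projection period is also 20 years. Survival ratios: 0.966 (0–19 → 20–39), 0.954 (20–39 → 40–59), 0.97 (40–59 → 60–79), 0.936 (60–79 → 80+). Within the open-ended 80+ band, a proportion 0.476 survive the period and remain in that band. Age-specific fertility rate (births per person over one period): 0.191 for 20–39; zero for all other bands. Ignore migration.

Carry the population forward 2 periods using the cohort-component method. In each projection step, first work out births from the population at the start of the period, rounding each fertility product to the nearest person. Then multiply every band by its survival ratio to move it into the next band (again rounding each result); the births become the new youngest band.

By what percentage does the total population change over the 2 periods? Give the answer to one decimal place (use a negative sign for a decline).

-30.4

[period 1]
Births: 6800 × 0.191 = 1299
20–39: 10900 × 0.966 = 10529
40–59: 6800 × 0.954 = 6487
60–79: 4900 × 0.97 = 4753
80+: 21000 × 0.936 + 6500 × 0.476 = 19656 + 3094 = 22750
→ [1299, 10529, 6487, 4753, 22750]
[period 2]
Births: 10529 × 0.191 = 2011
20–39: 1299 × 0.966 = 1255
40–59: 10529 × 0.954 = 10045
60–79: 6487 × 0.97 = 6292
80+: 4753 × 0.936 + 22750 × 0.476 = 4449 + 10829 = 15278
→ [2011, 1255, 10045, 6292, 15278]
Total: 50100 → 34881; change = -15219; percentage change = -30.4%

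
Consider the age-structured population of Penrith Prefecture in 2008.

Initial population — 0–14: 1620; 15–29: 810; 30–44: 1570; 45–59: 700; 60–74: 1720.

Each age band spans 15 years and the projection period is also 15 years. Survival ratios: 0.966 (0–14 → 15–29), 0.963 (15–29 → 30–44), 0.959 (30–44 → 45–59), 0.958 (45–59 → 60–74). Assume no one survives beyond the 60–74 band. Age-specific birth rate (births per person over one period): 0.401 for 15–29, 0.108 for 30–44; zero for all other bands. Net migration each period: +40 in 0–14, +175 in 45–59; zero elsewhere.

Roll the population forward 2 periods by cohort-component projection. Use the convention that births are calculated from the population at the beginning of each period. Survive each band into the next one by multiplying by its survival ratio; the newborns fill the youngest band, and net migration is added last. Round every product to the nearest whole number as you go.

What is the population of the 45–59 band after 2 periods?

(Groups numbered youngest = 1 to oldest = 5.)
Period 1.
Births: 810 × 0.401 = 325 ; 1570 × 0.108 = 170 → 495
Group 2: 1620 × 0.966 = 1565
Group 3: 810 × 0.963 = 780
Group 4: 1570 × 0.959 = 1506
Group 5: 700 × 0.958 = 671
Net migration: Group 1 + 40 → 535; Group 4 + 175 → 1681
Population now: 0–14=535, 15–29=1565, 30–44=780, 45–59=1681, 60–74=671
Period 2.
Births: 1565 × 0.401 = 628 ; 780 × 0.108 = 84 → 712
Group 2: 535 × 0.966 = 517
Group 3: 1565 × 0.963 = 1507
Group 4: 780 × 0.959 = 748
Group 5: 1681 × 0.958 = 1610
Net migration: Group 1 + 40 → 752; Group 4 + 175 → 923
Population now: 0–14=752, 15–29=517, 30–44=1507, 45–59=923, 60–74=1610

923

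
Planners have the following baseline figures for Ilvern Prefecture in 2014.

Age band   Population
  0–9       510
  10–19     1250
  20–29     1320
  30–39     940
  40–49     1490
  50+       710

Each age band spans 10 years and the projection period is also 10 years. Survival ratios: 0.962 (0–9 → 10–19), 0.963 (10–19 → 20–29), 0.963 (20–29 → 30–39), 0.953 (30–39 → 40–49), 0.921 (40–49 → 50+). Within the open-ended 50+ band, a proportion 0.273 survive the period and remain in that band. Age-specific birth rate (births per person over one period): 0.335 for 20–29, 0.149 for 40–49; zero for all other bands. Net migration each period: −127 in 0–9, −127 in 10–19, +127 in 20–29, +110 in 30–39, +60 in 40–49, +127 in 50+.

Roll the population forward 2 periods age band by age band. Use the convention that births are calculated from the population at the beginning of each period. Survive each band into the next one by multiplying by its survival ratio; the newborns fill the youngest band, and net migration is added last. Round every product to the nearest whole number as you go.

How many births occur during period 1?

Period 1.
Births: 1320 * 0.335 = 442, 1490 * 0.149 = 222 → total 664
10–19: 510 * 0.962 = 491
20–29: 1250 * 0.963 = 1204
30–39: 1320 * 0.963 = 1271
40–49: 940 * 0.953 = 896
50+: 1490 * 0.921 + 710 * 0.273 = 1372 + 194 = 1566
Net migration: 0–9 − 127 → 537; 10–19 − 127 → 364; 20–29 + 127 → 1331; 30–39 + 110 → 1381; 40–49 + 60 → 956; 50+ + 127 → 1693
→ [537, 364, 1331, 1381, 956, 1693]

664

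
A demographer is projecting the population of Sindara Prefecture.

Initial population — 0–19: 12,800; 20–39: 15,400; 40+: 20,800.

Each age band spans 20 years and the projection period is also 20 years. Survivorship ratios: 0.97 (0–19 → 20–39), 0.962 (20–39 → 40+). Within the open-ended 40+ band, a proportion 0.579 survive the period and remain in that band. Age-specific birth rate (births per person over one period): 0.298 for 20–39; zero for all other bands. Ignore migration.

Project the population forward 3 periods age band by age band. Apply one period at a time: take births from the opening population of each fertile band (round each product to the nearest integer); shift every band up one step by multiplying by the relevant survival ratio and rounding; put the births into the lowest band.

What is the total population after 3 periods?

25117

[period 1]
Births: 15400 * 0.298 = 4589
20–39: 12800 * 0.97 = 12416
40+: 15400 * 0.962 + 20800 * 0.579 = 14815 + 12043 = 26858
→ [4589, 12416, 26858]
[period 2]
Births: 12416 * 0.298 = 3700
20–39: 4589 * 0.97 = 4451
40+: 12416 * 0.962 + 26858 * 0.579 = 11944 + 15551 = 27495
→ [3700, 4451, 27495]
[period 3]
Births: 4451 * 0.298 = 1326
20–39: 3700 * 0.97 = 3589
40+: 4451 * 0.962 + 27495 * 0.579 = 4282 + 15920 = 20202
→ [1326, 3589, 20202]
Total after period 3: 1326 + 3589 + 20202 = 25117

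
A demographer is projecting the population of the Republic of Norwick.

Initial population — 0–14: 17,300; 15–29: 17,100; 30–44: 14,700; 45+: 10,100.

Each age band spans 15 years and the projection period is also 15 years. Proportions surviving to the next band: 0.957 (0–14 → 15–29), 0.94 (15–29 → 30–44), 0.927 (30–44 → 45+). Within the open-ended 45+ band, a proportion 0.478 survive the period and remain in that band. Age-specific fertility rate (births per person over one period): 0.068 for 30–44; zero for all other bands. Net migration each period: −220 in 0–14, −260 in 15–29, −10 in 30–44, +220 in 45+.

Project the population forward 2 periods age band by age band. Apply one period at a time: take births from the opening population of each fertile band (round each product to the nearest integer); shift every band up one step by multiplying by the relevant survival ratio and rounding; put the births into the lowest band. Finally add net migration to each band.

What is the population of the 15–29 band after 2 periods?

Period 1:
Births: 14700 × 0.068 = 1000
15–29: 17300 × 0.957 = 16556
30–44: 17100 × 0.94 = 16074
45+: 14700 × 0.927 + 10100 × 0.478 = 13627 + 4828 = 18455
Net migration: 0–14 − 220 → 780; 15–29 − 260 → 16296; 30–44 − 10 → 16064; 45+ + 220 → 18675
→ [780, 16296, 16064, 18675]
Period 2:
Births: 16064 × 0.068 = 1092
15–29: 780 × 0.957 = 746
30–44: 16296 × 0.94 = 15318
45+: 16064 × 0.927 + 18675 × 0.478 = 14891 + 8927 = 23818
Net migration: 0–14 − 220 → 872; 15–29 − 260 → 486; 30–44 − 10 → 15308; 45+ + 220 → 24038
→ [872, 486, 15308, 24038]

486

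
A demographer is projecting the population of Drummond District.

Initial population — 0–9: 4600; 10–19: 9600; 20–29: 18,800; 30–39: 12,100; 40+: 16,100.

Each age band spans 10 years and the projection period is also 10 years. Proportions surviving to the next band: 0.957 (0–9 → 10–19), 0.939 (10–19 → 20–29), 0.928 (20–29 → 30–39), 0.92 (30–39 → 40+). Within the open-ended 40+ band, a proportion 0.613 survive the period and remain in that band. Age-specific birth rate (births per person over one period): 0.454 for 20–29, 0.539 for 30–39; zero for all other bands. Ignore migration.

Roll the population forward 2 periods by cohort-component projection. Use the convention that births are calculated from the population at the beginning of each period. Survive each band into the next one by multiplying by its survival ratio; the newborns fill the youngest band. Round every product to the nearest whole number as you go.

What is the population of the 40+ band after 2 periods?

Call the bands 1 to 5, youngest first.
[period 1]
Births: 18800 × 0.454 = 8535  |  12100 × 0.539 = 6522 → 15057
Band 2: 4600 × 0.957 = 4402
Band 3: 9600 × 0.939 = 9014
Band 4: 18800 × 0.928 = 17446
Band 5: 12100 × 0.92 + 16100 × 0.613 = 11132 + 9869 = 21001
End of period: [15057, 4402, 9014, 17446, 21001]
[period 2]
Births: 9014 × 0.454 = 4092  |  17446 × 0.539 = 9403 → 13495
Band 2: 15057 × 0.957 = 14410
Band 3: 4402 × 0.939 = 4133
Band 4: 9014 × 0.928 = 8365
Band 5: 17446 × 0.92 + 21001 × 0.613 = 16050 + 12874 = 28924
End of period: [13495, 14410, 4133, 8365, 28924]

28924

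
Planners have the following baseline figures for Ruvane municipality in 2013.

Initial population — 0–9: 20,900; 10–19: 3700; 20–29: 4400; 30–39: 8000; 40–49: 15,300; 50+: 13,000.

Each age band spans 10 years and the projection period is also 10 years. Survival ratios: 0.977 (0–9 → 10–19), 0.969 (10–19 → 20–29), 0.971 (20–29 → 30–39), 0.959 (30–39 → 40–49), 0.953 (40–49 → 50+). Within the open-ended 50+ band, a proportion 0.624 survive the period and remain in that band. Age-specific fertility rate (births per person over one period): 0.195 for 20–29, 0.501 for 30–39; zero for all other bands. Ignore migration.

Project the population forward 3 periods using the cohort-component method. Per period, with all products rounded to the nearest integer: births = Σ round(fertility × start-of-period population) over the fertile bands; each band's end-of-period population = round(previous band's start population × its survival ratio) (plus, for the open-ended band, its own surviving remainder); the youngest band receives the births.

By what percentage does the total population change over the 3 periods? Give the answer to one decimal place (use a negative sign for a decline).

Period 1:
Births: 4400 * 0.195 = 858 ; 8000 * 0.501 = 4008 — total 4866
10–19: 20900 * 0.977 = 20419
20–29: 3700 * 0.969 = 3585
30–39: 4400 * 0.971 = 4272
40–49: 8000 * 0.959 = 7672
50+: 15300 * 0.953 + 13000 * 0.624 = 14581 + 8112 = 22693
→ [4866, 20419, 3585, 4272, 7672, 22693]
Period 2:
Births: 3585 * 0.195 = 699 ; 4272 * 0.501 = 2140 — total 2839
10–19: 4866 * 0.977 = 4754
20–29: 20419 * 0.969 = 19786
30–39: 3585 * 0.971 = 3481
40–49: 4272 * 0.959 = 4097
50+: 7672 * 0.953 + 22693 * 0.624 = 7311 + 14160 = 21471
→ [2839, 4754, 19786, 3481, 4097, 21471]
Period 3:
Births: 19786 * 0.195 = 3858 ; 3481 * 0.501 = 1744 — total 5602
10–19: 2839 * 0.977 = 2774
20–29: 4754 * 0.969 = 4607
30–39: 19786 * 0.971 = 19212
40–49: 3481 * 0.959 = 3338
50+: 4097 * 0.953 + 21471 * 0.624 = 3904 + 13398 = 17302
→ [5602, 2774, 4607, 19212, 3338, 17302]
Total: 65300 → 52835; change = -12465; percentage change = -19.1%

-19.1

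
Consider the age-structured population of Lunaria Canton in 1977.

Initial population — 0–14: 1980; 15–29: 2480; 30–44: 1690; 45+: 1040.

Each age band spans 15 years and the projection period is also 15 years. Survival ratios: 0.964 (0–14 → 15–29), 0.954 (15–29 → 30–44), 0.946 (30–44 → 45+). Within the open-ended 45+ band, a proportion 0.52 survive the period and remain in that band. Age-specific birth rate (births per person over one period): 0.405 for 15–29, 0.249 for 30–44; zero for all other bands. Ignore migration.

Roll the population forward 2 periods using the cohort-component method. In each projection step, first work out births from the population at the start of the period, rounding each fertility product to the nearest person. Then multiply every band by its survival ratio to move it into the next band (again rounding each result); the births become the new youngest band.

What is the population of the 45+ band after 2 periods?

Period 1:
Births: 2480 × 0.405 = 1004, 1690 × 0.249 = 421 → 1425
15–29: 1980 × 0.964 = 1909
30–44: 2480 × 0.954 = 2366
45+: 1690 × 0.946 + 1040 × 0.52 = 1599 + 541 = 2140
End of period: [1425, 1909, 2366, 2140]
Period 2:
Births: 1909 × 0.405 = 773, 2366 × 0.249 = 589 → 1362
15–29: 1425 × 0.964 = 1374
30–44: 1909 × 0.954 = 1821
45+: 2366 × 0.946 + 2140 × 0.52 = 2238 + 1113 = 3351
End of period: [1362, 1374, 1821, 3351]

3351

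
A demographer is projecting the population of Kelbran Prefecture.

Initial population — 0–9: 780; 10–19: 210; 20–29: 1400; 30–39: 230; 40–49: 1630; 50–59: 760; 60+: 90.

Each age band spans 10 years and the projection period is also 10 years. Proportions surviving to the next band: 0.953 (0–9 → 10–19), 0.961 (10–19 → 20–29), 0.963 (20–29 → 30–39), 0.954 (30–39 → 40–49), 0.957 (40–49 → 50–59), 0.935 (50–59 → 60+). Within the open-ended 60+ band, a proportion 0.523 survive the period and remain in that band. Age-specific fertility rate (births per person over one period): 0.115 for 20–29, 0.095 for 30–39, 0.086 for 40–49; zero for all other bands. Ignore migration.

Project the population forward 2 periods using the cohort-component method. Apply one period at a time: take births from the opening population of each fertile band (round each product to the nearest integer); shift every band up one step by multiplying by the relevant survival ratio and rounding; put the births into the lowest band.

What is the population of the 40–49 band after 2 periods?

1286

Period 1.
Births: 1400 × 0.115 = 161, 230 × 0.095 = 22, 1630 × 0.086 = 140 → total 323
10–19: 780 × 0.953 = 743
20–29: 210 × 0.961 = 202
30–39: 1400 × 0.963 = 1348
40–49: 230 × 0.954 = 219
50–59: 1630 × 0.957 = 1560
60+: 760 × 0.935 + 90 × 0.523 = 711 + 47 = 758
Giving 323 / 743 / 202 / 1348 / 219 / 1560 / 758.
Period 2.
Births: 202 × 0.115 = 23, 1348 × 0.095 = 128, 219 × 0.086 = 19 → total 170
10–19: 323 × 0.953 = 308
20–29: 743 × 0.961 = 714
30–39: 202 × 0.963 = 195
40–49: 1348 × 0.954 = 1286
50–59: 219 × 0.957 = 210
60+: 1560 × 0.935 + 758 × 0.523 = 1459 + 396 = 1855
Giving 170 / 308 / 714 / 195 / 1286 / 210 / 1855.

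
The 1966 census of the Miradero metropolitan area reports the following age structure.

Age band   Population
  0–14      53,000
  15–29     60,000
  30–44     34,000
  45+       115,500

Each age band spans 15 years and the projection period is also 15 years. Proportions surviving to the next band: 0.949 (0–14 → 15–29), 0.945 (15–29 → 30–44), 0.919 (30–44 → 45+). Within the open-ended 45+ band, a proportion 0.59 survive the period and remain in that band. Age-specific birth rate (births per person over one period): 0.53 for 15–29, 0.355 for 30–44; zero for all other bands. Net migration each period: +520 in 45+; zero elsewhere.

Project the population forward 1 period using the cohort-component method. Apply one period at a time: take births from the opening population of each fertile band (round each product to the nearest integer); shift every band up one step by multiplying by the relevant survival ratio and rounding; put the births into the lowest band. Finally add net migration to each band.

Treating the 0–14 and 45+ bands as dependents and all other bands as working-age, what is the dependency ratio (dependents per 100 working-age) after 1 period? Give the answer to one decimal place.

134.4

[period 1]
Births: 60000 * 0.53 = 31800, 34000 * 0.355 = 12070 → 43870
15–29: 53000 * 0.949 = 50297
30–44: 60000 * 0.945 = 56700
45+: 34000 * 0.919 + 115500 * 0.59 = 31246 + 68145 = 99391
Net migration: 45+ + 520 → 99911
End of period: [43870, 50297, 56700, 99911]
Dependents (band 0–14 + band 45+) = 43870 + 99911 = 143781; working-age = 106997; ratio = 143781/106997 × 100 = 134.4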